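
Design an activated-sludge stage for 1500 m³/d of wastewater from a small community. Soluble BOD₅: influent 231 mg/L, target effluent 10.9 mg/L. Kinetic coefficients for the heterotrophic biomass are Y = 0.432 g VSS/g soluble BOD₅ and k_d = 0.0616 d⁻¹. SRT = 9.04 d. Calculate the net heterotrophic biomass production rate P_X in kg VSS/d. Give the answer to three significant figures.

Y_obs = Y / (1 + k_d θ_c) = 0.432 / (1 + 0.0616 × 9.04) = 0.432 / 1.557 = 0.2775.
Mass of soluble BOD₅ removed per day: Q(S₀ − S) = 1500 × 220.1 g/m³ = 330.1 kg/d.
So the net sludge growth is P_X = 0.2775 × 330.1 = 91.61 kg VSS/d.

P_X ≈ 91.6 kg VSS/d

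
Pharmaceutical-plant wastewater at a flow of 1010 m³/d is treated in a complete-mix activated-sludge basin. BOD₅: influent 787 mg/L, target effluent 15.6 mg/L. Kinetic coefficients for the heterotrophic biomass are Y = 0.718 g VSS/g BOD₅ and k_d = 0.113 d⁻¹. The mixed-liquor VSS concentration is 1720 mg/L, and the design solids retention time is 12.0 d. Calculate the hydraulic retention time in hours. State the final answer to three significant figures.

τ ≈ 39.4 h

Steady-state biomass mass balance: V·X·(1 + k_d·θ_c) = Y·Q·(S₀ − S)·θ_c, so V = 0.718 × 1010 × (787 − 15.6) × 12.0 / [1720 × (1 + 0.113 × 12.0)] = 6.71×10^6 / 4052 = 1657 m³.
HRT = V/Q = 1657 m³ / 1010 m³·d⁻¹ = 1.640 d × 24 = 39.36 h.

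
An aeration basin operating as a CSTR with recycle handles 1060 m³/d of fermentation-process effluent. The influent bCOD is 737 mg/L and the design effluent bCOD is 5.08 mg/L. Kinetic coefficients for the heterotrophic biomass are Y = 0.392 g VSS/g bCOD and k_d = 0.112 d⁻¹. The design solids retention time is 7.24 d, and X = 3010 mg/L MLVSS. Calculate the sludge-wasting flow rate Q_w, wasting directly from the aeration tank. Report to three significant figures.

From the SRT design equation V = Y Q (S₀−S) θ_c / [X (1 + k_d θ_c)] = 0.392 × 1060 × (737 − 5.08) × 7.24 / [3010 × (1 + 0.112 × 7.24)] = 2.2×10^6 / 5451 = 404.0 m³.
Wasting from the aeration tank: Q_w = V / θ_c = 404.0 / 7.24 = 55.80 m³/d.

Q_w ≈ 55.8 m³/d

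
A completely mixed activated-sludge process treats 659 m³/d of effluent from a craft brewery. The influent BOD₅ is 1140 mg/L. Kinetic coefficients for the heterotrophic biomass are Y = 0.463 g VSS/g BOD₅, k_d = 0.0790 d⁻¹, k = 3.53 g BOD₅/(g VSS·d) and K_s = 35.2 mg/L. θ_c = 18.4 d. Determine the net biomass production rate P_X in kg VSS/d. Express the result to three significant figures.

Effluent substrate depends only on kinetics and SRT: S = K_s(1 + k_d θ_c) / [θ_c(Yk − k_d) − 1] = 35.2 × (1 + 0.0790 × 18.4) / [18.4 × (0.463 × 3.53 − 0.0790) − 1] = 86.37 / 27.62 = 3.127 mg/L.
The observed yield is Y_obs = Y/(1 + k_d·θ_c) = 0.463 / (1 + 0.0790 × 18.4) = 0.463 / 2.454 = 0.1887 g VSS per g BOD₅ removed.
Q·(S₀ − S) = 659 × (1140 − 3.13) × 10⁻³ = 749.2 kg/d removed.
P_X = Y_obs · Q(S₀ − S) = 0.1887 × 749.2 = 141.4 kg VSS/d.

P_X ≈ 141 kg VSS/d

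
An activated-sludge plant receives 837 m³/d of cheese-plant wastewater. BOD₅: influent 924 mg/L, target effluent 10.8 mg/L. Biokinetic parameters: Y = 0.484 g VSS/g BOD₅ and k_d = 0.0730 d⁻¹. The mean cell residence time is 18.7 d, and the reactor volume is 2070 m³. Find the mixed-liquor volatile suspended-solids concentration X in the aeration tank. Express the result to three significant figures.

From V·X·(1 + k_d·θ_c) = Y·Q·(S₀ − S)·θ_c: X = 0.484 × 837 × (924 − 10.8) × 18.7 / [2070 × (1 + 0.0730 × 18.7)] = 1413 mg/L.

X ≈ 1410 mg/L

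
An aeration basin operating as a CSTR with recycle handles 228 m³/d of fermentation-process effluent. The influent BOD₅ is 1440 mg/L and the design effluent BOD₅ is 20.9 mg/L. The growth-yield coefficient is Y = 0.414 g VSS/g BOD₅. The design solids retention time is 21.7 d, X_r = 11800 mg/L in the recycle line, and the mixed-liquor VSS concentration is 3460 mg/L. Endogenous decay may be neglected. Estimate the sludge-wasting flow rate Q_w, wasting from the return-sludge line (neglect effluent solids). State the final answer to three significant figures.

Q_w ≈ 11.4 m³/d

V·X = Y·Q·ΔS·θ_c gives V = 0.414 × 228 × (1440 − 20.9) × 21.7 / 3460 = 840.1 m³.
θ_c = V·X/(Q_w·X_r) when wasting from the recycle, so Q_w = V·X/(θ_c·X_r) = 840.1 × 3460 / (21.7 × 11800) = 11.35 m³/d.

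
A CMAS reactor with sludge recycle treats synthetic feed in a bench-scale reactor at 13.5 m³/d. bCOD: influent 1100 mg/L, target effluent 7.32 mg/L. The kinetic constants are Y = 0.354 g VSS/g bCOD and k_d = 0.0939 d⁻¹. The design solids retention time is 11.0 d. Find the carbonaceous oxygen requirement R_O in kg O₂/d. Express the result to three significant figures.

Correct the yield for decay: Y_obs = Y/(1 + k_d θ_c) = 0.354 / (1 + 0.0939 × 11.0) = 0.354 / 2.033 = 0.1741.
ΔS = 1100 − 7.32 = 1093 mg/L, so the substrate removal rate is 13.5 × 1093/1000 = 14.75 kg bCOD/d.
Biomass synthesised: P_X = Y_obs × 14.75 = 2.569 kg VSS/d.
R_O = Q·ΔS − 1.42 P_X = 14.75 − 3.648 = 11.10 kg O₂/d.

R_O ≈ 11.1 kg O₂/d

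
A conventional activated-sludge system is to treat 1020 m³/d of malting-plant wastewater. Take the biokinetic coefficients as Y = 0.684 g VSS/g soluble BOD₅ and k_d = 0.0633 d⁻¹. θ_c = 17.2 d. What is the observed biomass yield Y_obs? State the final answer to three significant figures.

Correct the yield for decay: Y_obs = Y/(1 + k_d θ_c) = 0.684 / (1 + 0.0633 × 17.2) = 0.684 / 2.089 = 0.3275.

Y_obs ≈ 0.327 g VSS/g soluble BOD₅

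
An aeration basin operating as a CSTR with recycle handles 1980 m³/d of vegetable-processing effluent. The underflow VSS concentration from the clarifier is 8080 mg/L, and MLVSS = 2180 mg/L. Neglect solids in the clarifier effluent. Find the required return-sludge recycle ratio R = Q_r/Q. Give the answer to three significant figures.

Solids balance on the clarifier gives (1+R)X = R·X_r, so R = X/(X_r − X) = 2180 / (8080 − 2180) = 0.3695.

R ≈ 0.369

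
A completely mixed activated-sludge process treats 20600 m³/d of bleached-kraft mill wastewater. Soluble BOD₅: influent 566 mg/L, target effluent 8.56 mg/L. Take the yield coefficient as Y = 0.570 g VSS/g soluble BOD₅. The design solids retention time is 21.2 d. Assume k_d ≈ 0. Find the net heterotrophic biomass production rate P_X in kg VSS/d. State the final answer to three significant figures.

No decay correction is needed, so Y_obs = Y = 0.570.
Mass of soluble BOD₅ removed per day: Q(S₀ − S) = 20600 × 557.4 g/m³ = 11483 kg/d.
P_X = Y_obs · Q(S₀ − S) = 0.5700 × 11483 = 6545 kg VSS/d.

P_X ≈ 6550 kg VSS/d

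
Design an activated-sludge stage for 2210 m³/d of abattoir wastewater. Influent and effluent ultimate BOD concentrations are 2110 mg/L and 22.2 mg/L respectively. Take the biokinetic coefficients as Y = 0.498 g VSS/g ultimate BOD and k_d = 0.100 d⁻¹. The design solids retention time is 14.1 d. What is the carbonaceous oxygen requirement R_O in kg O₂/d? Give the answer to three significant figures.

Observed yield with endogenous decay: Y_obs = Y / (1 + k_d·θ_c) = 0.498 / (1 + 0.100 × 14.1) = 0.498 / 2.410 = 0.2066 g VSS/g ultimate BOD.
ΔS = 2110 − 22.2 = 2088 mg/L, so the substrate removal rate is 2210 × 2088/1000 = 4614 kg ultimate BOD/d.
Biomass synthesised: P_X = Y_obs × 4614 = 953.4 kg VSS/d.
Carbonaceous O₂ demand = substrate oxidised − cell-mass equivalent = 4614 − 1.42 × 953.4 = 3260 kg O₂/d.

R_O ≈ 3260 kg O₂/d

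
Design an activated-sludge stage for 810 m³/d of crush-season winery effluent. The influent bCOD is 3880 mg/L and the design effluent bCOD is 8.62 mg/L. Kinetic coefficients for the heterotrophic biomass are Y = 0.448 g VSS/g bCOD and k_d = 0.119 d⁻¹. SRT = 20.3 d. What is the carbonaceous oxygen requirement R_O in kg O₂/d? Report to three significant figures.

R_O ≈ 2550 kg O₂/d

Observed yield with endogenous decay: Y_obs = Y / (1 + k_d·θ_c) = 0.448 / (1 + 0.119 × 20.3) = 0.448 / 3.416 = 0.1312 g VSS/g bCOD.
Q·(S₀ − S) = 810 × (3880 − 8.62) × 10⁻³ = 3136 kg/d removed.
Biomass synthesised: P_X = Y_obs × 3136 = 411.3 kg VSS/d.
R_O = Q·(S₀ − S) − 1.42·P_X = 3136 − 1.42 × 411.3 = 2552 kg O₂/d.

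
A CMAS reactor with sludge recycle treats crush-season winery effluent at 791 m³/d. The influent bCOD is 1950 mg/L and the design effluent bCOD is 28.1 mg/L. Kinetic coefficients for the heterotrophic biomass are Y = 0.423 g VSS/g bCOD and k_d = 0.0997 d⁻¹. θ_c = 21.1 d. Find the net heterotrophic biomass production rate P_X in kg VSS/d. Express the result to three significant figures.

P_X ≈ 207 kg VSS/d

Observed yield with endogenous decay: Y_obs = Y / (1 + k_d·θ_c) = 0.423 / (1 + 0.0997 × 21.1) = 0.423 / 3.104 = 0.1363 g VSS/g bCOD.
Mass of bCOD removed per day: Q(S₀ − S) = 791 × 1922 g/m³ = 1520 kg/d.
Net biomass production P_X = Y_obs × Q·(S₀ − S) = 0.1363 × 1520 = 207.2 kg VSS/d.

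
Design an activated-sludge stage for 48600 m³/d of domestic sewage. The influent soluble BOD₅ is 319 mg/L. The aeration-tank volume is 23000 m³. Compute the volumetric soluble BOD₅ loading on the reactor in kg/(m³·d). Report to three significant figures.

Applied soluble BOD₅ load per unit volume = Q·S₀/V = (48600 × 319/1000)/23000 = 0.6741 kg soluble BOD₅·m⁻³·d⁻¹.

L_v ≈ 0.674 kg soluble BOD₅/(m³·d)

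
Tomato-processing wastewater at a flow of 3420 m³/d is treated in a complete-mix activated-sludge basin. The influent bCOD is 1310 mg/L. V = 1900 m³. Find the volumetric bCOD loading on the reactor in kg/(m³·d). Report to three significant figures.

Applied bCOD load per unit volume = Q·S₀/V = (3420 × 1310/1000)/1900 = 2.358 kg bCOD·m⁻³·d⁻¹.

L_v ≈ 2.36 kg bCOD/(m³·d)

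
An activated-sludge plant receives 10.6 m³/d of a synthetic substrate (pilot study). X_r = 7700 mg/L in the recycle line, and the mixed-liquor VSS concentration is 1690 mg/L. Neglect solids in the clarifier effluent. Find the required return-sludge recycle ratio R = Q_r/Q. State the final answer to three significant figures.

R ≈ 0.281

Solids balance on the clarifier gives (1+R)X = R·X_r, so R = X/(X_r − X) = 1690 / (7700 − 1690) = 0.2812.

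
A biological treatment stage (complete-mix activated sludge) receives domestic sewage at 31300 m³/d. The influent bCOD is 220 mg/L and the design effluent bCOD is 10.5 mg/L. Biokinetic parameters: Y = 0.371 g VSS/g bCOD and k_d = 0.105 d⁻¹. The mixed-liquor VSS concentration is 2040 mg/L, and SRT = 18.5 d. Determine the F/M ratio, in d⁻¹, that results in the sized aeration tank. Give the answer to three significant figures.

Steady-state biomass mass balance: V·X·(1 + k_d·θ_c) = Y·Q·(S₀ − S)·θ_c, so V = 0.371 × 31300 × (220 − 10.5) × 18.5 / [2040 × (1 + 0.105 × 18.5)] = 4.5×10^7 / 6003 = 7498 m³.
Food-to-microorganism ratio F/M = Q S₀ / (V X) = 31300 × 220 / (7498 × 2040) = 0.4502 d⁻¹.

F/M ≈ 0.450 d⁻¹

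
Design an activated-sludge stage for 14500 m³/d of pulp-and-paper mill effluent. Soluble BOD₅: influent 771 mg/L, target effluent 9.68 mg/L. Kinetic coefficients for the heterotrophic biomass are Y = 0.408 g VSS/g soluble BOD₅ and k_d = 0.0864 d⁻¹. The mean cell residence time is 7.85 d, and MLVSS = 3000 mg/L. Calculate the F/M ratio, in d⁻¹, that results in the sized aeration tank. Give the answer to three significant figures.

F/M ≈ 0.531 d⁻¹

From the SRT design equation V = Y Q (S₀−S) θ_c / [X (1 + k_d θ_c)] = 0.408 × 14500 × (771 − 9.68) × 7.85 / [3000 × (1 + 0.0864 × 7.85)] = 3.54×10^7 / 5035 = 7022 m³.
F/M = Q·S₀ / (V·X) = 14500 × 771 / (7022 × 3000) = 0.5307 g soluble BOD₅·(g VSS·d)⁻¹.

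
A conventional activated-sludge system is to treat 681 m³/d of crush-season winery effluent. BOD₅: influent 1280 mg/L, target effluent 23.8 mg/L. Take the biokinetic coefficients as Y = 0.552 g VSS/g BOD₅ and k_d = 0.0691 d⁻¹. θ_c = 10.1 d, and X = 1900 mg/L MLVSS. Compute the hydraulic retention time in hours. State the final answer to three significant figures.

Rearranging the biomass balance for a CMAS with decay, V = Y·Q·ΔS·θ_c / [X·(1+k_d θ_c)] = 0.552 × 681 × (1280 − 23.8) × 10.1 / [1900 × (1 + 0.0691 × 10.1)] = 4.77×10^6 / 3226 = 1478 m³.
Hydraulic retention time τ = V/Q = 1478 / 681 = 2.171 d = 52.10 h.

τ ≈ 52.1 h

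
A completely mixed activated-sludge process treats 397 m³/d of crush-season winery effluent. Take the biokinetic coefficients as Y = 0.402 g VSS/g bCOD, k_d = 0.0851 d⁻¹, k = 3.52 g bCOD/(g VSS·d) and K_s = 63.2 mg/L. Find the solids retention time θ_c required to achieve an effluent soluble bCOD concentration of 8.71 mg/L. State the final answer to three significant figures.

θ_c ≈ 11.6 d

Specific growth rate at S = 8.71 mg/L: μ = YkS/(K_s+S) = 0.402·3.52·8.71/(63.2+8.71) = 0.1714 d⁻¹.
θ_c = 1/(μ − k_d) = 1/(0.1714 − 0.0851) = 1/0.08629 = 11.59 d.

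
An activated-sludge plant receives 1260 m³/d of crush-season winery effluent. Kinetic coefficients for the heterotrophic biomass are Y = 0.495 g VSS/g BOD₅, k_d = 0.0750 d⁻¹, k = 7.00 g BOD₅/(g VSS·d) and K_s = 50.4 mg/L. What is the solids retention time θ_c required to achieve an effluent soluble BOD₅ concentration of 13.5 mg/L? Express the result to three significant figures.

θ_c ≈ 1.52 d

Specific growth rate at S = 13.5 mg/L: μ = YkS/(K_s+S) = 0.495·7.00·13.5/(50.4+13.5) = 0.7320 d⁻¹.
θ_c = 1/(μ − k_d) = 1/(0.7320 − 0.0750) = 1/0.6570 = 1.522 d.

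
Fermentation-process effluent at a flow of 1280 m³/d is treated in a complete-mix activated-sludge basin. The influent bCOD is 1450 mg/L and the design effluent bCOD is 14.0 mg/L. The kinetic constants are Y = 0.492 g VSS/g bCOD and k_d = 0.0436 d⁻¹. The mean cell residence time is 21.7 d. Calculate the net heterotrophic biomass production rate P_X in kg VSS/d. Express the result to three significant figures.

Observed yield with endogenous decay: Y_obs = Y / (1 + k_d·θ_c) = 0.492 / (1 + 0.0436 × 21.7) = 0.492 / 1.946 = 0.2528 g VSS/g bCOD.
Mass of bCOD removed per day: Q(S₀ − S) = 1280 × 1436 g/m³ = 1838 kg/d.
P_X = Y_obs · Q(S₀ − S) = 0.2528 × 1838 = 464.7 kg VSS/d.

P_X ≈ 465 kg VSS/d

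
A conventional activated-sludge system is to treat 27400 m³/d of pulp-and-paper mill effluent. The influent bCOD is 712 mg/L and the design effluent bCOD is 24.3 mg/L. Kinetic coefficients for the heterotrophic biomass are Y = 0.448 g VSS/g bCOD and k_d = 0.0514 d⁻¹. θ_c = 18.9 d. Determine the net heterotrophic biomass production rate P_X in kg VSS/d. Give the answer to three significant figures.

P_X ≈ 4280 kg VSS/d

Correct the yield for decay: Y_obs = Y/(1 + k_d θ_c) = 0.448 / (1 + 0.0514 × 18.9) = 0.448 / 1.971 = 0.2272.
Substrate removed = Q·(S₀ − S) = 27400 m³/d × (712 − 24.3) g/m³ = 1.88×10^7 g/d = 18843 kg/d.
Net biomass production P_X = Y_obs × Q·(S₀ − S) = 0.2272 × 18843 = 4282 kg VSS/d.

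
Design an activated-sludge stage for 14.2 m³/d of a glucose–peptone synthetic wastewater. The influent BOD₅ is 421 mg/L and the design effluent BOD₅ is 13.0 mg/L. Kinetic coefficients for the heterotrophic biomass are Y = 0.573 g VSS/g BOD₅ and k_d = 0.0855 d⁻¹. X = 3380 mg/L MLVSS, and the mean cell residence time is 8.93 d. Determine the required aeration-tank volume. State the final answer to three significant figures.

V ≈ 4.97 m³

Rearranging the biomass balance for a CMAS with decay, V = Y·Q·ΔS·θ_c / [X·(1+k_d θ_c)] = 0.573 × 14.2 × (421 − 13.0) × 8.93 / [3380 × (1 + 0.0855 × 8.93)] = 2.96×10^4 / 5961 = 4.973 m³.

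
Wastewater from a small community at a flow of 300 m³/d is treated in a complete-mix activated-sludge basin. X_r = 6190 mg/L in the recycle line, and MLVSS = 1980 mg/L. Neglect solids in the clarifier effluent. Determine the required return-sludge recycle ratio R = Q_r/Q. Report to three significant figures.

R ≈ 0.470

Solids balance on the clarifier gives (1+R)X = R·X_r, so R = X/(X_r − X) = 1980 / (6190 − 1980) = 0.4703.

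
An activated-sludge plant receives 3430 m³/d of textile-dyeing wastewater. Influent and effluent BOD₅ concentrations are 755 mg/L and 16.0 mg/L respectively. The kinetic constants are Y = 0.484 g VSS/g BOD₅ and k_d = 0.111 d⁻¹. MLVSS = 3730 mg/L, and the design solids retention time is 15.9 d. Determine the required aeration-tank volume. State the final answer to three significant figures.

From the SRT design equation V = Y Q (S₀−S) θ_c / [X (1 + k_d θ_c)] = 0.484 × 3430 × (755 − 16.0) × 15.9 / [3730 × (1 + 0.111 × 15.9)] = 1.95×10^7 / 10313 = 1891 m³.

V ≈ 1890 m³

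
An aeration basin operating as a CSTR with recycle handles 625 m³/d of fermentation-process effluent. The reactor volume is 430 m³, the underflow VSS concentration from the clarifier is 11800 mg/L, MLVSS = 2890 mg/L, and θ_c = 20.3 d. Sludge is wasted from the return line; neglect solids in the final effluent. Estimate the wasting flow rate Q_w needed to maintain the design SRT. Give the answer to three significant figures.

Q_w ≈ 5.19 m³/d

θ_c = V·X/(Q_w·X_r) when wasting from the recycle, so Q_w = V·X/(θ_c·X_r) = 430.0 × 2890 / (20.3 × 11800) = 5.188 m³/d.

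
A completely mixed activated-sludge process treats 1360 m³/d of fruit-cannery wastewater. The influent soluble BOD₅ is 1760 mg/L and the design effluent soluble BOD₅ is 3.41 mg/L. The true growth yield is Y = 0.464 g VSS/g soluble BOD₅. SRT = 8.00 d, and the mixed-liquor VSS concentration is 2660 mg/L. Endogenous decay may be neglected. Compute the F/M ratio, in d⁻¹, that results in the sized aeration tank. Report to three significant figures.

V·X = Y·Q·ΔS·θ_c gives V = 0.464 × 1360 × (1760 − 3.41) × 8.00 / 2660 = 3334 m³.
F/M = Q·S₀ / (V·X) = 1360 × 1760 / (3334 × 2660) = 0.2699 g soluble BOD₅·(g VSS·d)⁻¹.

F/M ≈ 0.270 d⁻¹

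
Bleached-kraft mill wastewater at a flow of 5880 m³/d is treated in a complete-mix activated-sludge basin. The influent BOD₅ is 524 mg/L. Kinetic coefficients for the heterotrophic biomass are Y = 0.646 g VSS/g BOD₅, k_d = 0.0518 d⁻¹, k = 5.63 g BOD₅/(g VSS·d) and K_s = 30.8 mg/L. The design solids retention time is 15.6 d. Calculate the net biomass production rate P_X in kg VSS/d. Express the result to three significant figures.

From the Monod/SRT balance for a CMAS, S = K_s·(1+k_d θ_c)/[θ_c·(Y k − k_d) − 1] = 30.8 × (1 + 0.0518 × 15.6) / [15.6 × (0.646 × 5.63 − 0.0518) − 1] = 55.69 / 54.93 = 1.014 mg/L.
Y_obs = Y / (1 + k_d θ_c) = 0.646 / (1 + 0.0518 × 15.6) = 0.646 / 1.808 = 0.3573.
ΔS = 524 − 1.01 = 523.0 mg/L, so the substrate removal rate is 5880 × 523.0/1000 = 3075 kg BOD₅/d.
So the net sludge growth is P_X = 0.3573 × 3075 = 1099 kg VSS/d.

P_X ≈ 1100 kg VSS/d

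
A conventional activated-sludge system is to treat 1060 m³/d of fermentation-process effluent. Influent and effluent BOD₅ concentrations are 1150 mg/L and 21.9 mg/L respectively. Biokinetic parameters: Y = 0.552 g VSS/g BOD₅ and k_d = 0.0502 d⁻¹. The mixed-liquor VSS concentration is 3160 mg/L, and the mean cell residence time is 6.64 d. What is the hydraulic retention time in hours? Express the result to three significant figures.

τ ≈ 23.6 h

From the SRT design equation V = Y Q (S₀−S) θ_c / [X (1 + k_d θ_c)] = 0.552 × 1060 × (1150 − 21.9) × 6.64 / [3160 × (1 + 0.0502 × 6.64)] = 4.38×10^6 / 4213 = 1040 m³.
Hydraulic retention time τ = V/Q = 1040 / 1060 = 0.9814 d = 23.55 h.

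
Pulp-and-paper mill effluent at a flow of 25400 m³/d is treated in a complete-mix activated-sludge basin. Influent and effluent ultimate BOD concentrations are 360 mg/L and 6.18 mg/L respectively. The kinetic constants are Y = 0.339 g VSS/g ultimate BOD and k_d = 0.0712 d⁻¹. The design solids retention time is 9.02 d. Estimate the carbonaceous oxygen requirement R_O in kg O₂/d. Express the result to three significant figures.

R_O ≈ 6350 kg O₂/d

Y_obs = Y / (1 + k_d θ_c) = 0.339 / (1 + 0.0712 × 9.02) = 0.339 / 1.642 = 0.2064.
ΔS = 360 − 6.18 = 353.8 mg/L, so the substrate removal rate is 25400 × 353.8/1000 = 8987 kg ultimate BOD/d.
Biomass synthesised: P_X = Y_obs × 8987 = 1855 kg VSS/d.
Carbonaceous O₂ demand = substrate oxidised − cell-mass equivalent = 8987 − 1.42 × 1855 = 6353 kg O₂/d.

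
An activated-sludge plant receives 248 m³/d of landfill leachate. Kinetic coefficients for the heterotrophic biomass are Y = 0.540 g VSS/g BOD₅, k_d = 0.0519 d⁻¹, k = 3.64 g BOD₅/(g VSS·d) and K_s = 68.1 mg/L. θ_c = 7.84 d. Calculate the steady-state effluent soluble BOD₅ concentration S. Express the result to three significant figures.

S ≈ 6.84 mg/L

From the Monod/SRT balance for a CMAS, S = K_s·(1+k_d θ_c)/[θ_c·(Y k − k_d) − 1] = 68.1 × (1 + 0.0519 × 7.84) / [7.84 × (0.540 × 3.64 − 0.0519) − 1] = 95.81 / 14.00 = 6.842 mg/L.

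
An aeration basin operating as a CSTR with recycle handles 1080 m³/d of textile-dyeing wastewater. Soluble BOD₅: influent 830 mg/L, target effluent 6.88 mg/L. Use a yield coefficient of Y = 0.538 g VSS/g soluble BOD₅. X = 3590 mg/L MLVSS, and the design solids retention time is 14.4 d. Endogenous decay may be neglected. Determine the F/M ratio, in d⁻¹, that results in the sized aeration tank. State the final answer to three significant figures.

Biomass mass balance (decay neglected): V·X = Y·Q·(S₀ − S)·θ_c, so V = 0.538 × 1080 × (830 − 6.88) × 14.4 / 3590 = 1918 m³.
Food-to-microorganism ratio F/M = Q S₀ / (V X) = 1080 × 830 / (1918 × 3590) = 0.1302 d⁻¹.

F/M ≈ 0.130 d⁻¹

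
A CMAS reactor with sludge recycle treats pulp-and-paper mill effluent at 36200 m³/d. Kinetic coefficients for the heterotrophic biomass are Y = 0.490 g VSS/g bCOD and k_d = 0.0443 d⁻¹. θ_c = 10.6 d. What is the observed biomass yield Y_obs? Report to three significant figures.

The observed yield is Y_obs = Y/(1 + k_d·θ_c) = 0.490 / (1 + 0.0443 × 10.6) = 0.490 / 1.470 = 0.3334 g VSS per g bCOD removed.

Y_obs ≈ 0.333 g VSS/g bCOD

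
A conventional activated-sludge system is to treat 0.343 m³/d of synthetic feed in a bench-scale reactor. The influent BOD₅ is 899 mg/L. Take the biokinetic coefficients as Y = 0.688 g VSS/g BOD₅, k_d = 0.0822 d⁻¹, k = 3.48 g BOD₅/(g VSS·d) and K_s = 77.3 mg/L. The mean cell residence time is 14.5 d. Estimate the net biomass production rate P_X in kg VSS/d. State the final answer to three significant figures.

P_X ≈ 0.0962 kg VSS/d

Effluent substrate depends only on kinetics and SRT: S = K_s(1 + k_d θ_c) / [θ_c(Yk − k_d) − 1] = 77.3 × (1 + 0.0822 × 14.5) / [14.5 × (0.688 × 3.48 − 0.0822) − 1] = 169.4 / 32.52 = 5.209 mg/L.
Correct the yield for decay: Y_obs = Y/(1 + k_d θ_c) = 0.688 / (1 + 0.0822 × 14.5) = 0.688 / 2.192 = 0.3139.
Substrate removed = Q·(S₀ − S) = 0.343 m³/d × (899 − 5.21) g/m³ = 3.07×10^2 g/d = 0.3066 kg/d.
P_X = Y_obs · Q(S₀ − S) = 0.3139 × 0.3066 = 0.09623 kg VSS/d.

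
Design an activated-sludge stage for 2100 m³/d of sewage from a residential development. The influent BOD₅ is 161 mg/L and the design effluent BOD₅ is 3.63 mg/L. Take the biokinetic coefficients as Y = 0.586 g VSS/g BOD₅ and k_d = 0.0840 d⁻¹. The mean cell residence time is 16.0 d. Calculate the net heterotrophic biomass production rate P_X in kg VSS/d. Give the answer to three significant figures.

Y_obs = Y / (1 + k_d θ_c) = 0.586 / (1 + 0.0840 × 16.0) = 0.586 / 2.344 = 0.2500.
Substrate removed = Q·(S₀ − S) = 2100 m³/d × (161 − 3.63) g/m³ = 3.3×10^5 g/d = 330.5 kg/d.
Net biomass production P_X = Y_obs × Q·(S₀ − S) = 0.2500 × 330.5 = 82.62 kg VSS/d.

P_X ≈ 82.6 kg VSS/d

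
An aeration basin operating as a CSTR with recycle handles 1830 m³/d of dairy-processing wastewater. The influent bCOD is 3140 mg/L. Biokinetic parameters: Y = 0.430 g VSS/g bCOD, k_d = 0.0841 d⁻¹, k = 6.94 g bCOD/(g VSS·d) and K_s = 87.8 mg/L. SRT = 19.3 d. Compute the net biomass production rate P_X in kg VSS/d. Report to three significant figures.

For a completely mixed reactor with recycle the Lawrence–McCarty relation gives S = K_s·(1 + k_d·θ_c) / [θ_c·(Y·k − k_d) − 1] = 87.8 × (1 + 0.0841 × 19.3) / [19.3 × (0.430 × 6.94 − 0.0841) − 1] = 230.3 / 54.97 = 4.190 mg/L.
Observed yield with endogenous decay: Y_obs = Y / (1 + k_d·θ_c) = 0.430 / (1 + 0.0841 × 19.3) = 0.430 / 2.623 = 0.1639 g VSS/g bCOD.
ΔS = 3140 − 4.19 = 3136 mg/L, so the substrate removal rate is 1830 × 3136/1000 = 5739 kg bCOD/d.
So the net sludge growth is P_X = 0.1639 × 5739 = 940.7 kg VSS/d.

P_X ≈ 941 kg VSS/d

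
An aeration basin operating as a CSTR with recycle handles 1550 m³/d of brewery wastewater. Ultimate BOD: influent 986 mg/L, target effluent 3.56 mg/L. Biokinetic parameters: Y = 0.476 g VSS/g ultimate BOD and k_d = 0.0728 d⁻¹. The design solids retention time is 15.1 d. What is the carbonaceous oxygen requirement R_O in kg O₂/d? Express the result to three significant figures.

R_O ≈ 1030 kg O₂/d

The observed yield is Y_obs = Y/(1 + k_d·θ_c) = 0.476 / (1 + 0.0728 × 15.1) = 0.476 / 2.099 = 0.2267 g VSS per g ultimate BOD removed.
Mass of ultimate BOD removed per day: Q(S₀ − S) = 1550 × 982.4 g/m³ = 1523 kg/d.
Net sludge production P_X = 0.2267 × 1523 = 345.3 kg VSS/d.
R_O = Q·(S₀ − S) − 1.42·P_X = 1523 − 1.42 × 345.3 = 1032 kg O₂/d.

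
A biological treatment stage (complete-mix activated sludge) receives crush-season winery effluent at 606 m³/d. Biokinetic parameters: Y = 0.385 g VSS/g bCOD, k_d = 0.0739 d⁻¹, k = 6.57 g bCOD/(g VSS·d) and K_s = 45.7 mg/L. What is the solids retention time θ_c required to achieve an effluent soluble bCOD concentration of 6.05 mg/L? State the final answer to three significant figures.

At the target effluent, Y k S/(K_s+S) = 0.385×6.57×6.05/51.75 = 0.2957 d⁻¹.
θ_c = 1/(μ − k_d) = 1/(0.2957 − 0.0739) = 1/0.2218 = 4.508 d.

θ_c ≈ 4.51 d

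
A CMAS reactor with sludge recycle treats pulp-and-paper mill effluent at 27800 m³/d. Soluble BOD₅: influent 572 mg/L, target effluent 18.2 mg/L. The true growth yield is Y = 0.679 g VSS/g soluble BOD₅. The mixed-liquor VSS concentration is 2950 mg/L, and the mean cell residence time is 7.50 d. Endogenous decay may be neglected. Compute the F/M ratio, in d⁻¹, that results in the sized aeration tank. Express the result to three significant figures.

F/M ≈ 0.203 d⁻¹

With k_d = 0 the design equation reduces to V = Y Q (S₀−S) θ_c / X = 0.679 × 27800 × (572 − 18.2) × 7.50 / 2950 = 26577 m³.
Food-to-microorganism ratio F/M = Q S₀ / (V X) = 27800 × 572 / (26577 × 2950) = 0.2028 d⁻¹.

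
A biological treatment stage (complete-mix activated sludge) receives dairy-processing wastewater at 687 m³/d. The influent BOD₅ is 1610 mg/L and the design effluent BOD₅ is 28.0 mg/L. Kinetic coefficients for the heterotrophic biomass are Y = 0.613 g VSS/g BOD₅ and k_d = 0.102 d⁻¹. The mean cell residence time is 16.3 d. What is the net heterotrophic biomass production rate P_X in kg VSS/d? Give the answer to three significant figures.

P_X ≈ 250 kg VSS/d

The observed yield is Y_obs = Y/(1 + k_d·θ_c) = 0.613 / (1 + 0.102 × 16.3) = 0.613 / 2.663 = 0.2302 g VSS per g BOD₅ removed.
Mass of BOD₅ removed per day: Q(S₀ − S) = 687 × 1582 g/m³ = 1087 kg/d.
P_X = Y_obs · Q(S₀ − S) = 0.2302 × 1087 = 250.2 kg VSS/d.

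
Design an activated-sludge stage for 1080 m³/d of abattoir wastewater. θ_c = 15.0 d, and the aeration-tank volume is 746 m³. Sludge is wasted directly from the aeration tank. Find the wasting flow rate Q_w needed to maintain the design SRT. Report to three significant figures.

Wasting from the aeration tank: Q_w = V / θ_c = 746.0 / 15.0 = 49.73 m³/d.

Q_w ≈ 49.7 m³/d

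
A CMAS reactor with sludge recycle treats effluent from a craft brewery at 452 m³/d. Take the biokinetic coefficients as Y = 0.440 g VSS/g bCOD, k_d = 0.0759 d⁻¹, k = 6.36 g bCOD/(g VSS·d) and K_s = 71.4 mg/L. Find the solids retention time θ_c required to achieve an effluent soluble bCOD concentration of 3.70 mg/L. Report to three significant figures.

At the target effluent, Y k S/(K_s+S) = 0.440×6.36×3.70/75.10 = 0.1379 d⁻¹.
θ_c = 1/(μ − k_d) = 1/(0.1379 − 0.0759) = 1/0.06197 = 16.14 d.

θ_c ≈ 16.1 d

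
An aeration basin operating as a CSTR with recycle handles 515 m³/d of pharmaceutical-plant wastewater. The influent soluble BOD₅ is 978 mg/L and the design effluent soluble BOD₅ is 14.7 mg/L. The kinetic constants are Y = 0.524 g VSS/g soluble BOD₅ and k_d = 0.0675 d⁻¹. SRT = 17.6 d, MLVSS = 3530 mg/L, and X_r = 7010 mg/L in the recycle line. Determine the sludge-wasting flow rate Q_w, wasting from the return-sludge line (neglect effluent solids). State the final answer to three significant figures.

From the SRT design equation V = Y Q (S₀−S) θ_c / [X (1 + k_d θ_c)] = 0.524 × 515 × (978 − 14.7) × 17.6 / [3530 × (1 + 0.0675 × 17.6)] = 4.58×10^6 / 7724 = 592.4 m³.
Q_w = (V·X)/(θ_c X_r) = 592.4 × 3530 / (17.6 × 7010) = 16.95 m³/d.

Q_w ≈ 16.9 m³/d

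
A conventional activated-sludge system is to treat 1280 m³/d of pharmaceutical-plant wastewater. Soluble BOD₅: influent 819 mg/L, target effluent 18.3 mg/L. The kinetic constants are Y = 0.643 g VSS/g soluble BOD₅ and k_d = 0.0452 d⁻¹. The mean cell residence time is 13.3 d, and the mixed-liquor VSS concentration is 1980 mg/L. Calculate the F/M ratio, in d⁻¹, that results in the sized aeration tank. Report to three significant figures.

F/M ≈ 0.192 d⁻¹

From the SRT design equation V = Y Q (S₀−S) θ_c / [X (1 + k_d θ_c)] = 0.643 × 1280 × (819 − 18.3) × 13.3 / [1980 × (1 + 0.0452 × 13.3)] = 8.76×10^6 / 3170 = 2765 m³.
F/M = Q·S₀ / (V·X) = 1280 × 819 / (2765 × 1980) = 0.1915 g soluble BOD₅·(g VSS·d)⁻¹.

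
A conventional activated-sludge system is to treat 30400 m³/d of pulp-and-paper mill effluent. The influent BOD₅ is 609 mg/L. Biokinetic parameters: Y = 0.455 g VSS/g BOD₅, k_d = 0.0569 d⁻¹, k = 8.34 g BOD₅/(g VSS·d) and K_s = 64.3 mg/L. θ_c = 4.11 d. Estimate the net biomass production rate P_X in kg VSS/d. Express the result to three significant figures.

From the Monod/SRT balance for a CMAS, S = K_s·(1+k_d θ_c)/[θ_c·(Y k − k_d) − 1] = 64.3 × (1 + 0.0569 × 4.11) / [4.11 × (0.455 × 8.34 − 0.0569) − 1] = 79.34 / 14.36 = 5.524 mg/L.
Correct the yield for decay: Y_obs = Y/(1 + k_d θ_c) = 0.455 / (1 + 0.0569 × 4.11) = 0.455 / 1.234 = 0.3688.
Q·(S₀ − S) = 30400 × (609 − 5.52) × 10⁻³ = 18346 kg/d removed.
So the net sludge growth is P_X = 0.3688 × 18346 = 6765 kg VSS/d.

P_X ≈ 6770 kg VSS/d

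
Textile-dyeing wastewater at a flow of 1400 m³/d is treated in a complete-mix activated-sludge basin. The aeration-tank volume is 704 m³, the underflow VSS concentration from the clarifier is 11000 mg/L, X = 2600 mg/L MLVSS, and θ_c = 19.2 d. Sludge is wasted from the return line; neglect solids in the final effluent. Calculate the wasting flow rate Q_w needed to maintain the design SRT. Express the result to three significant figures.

θ_c = V·X/(Q_w·X_r) when wasting from the recycle, so Q_w = V·X/(θ_c·X_r) = 704.0 × 2600 / (19.2 × 11000) = 8.667 m³/d.

Q_w ≈ 8.67 m³/d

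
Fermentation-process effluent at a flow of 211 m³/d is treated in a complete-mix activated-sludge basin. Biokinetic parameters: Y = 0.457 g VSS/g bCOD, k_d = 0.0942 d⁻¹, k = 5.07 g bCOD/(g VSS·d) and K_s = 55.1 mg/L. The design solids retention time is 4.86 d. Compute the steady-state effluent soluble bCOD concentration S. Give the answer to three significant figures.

For a completely mixed reactor with recycle the Lawrence–McCarty relation gives S = K_s·(1 + k_d·θ_c) / [θ_c·(Y·k − k_d) − 1] = 55.1 × (1 + 0.0942 × 4.86) / [4.86 × (0.457 × 5.07 − 0.0942) − 1] = 80.33 / 9.803 = 8.194 mg/L.

S ≈ 8.19 mg/L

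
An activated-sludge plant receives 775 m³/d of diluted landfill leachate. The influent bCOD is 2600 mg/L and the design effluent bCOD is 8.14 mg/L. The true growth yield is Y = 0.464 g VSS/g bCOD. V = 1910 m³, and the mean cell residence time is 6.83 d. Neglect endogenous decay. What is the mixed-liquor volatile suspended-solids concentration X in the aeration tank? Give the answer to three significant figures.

X ≈ 3330 mg/L

Without decay, X = Y Q (S₀−S) θ_c / V = 0.464 × 775 × (2600 − 8.14) × 6.83 / 1910 = 3333 mg/L.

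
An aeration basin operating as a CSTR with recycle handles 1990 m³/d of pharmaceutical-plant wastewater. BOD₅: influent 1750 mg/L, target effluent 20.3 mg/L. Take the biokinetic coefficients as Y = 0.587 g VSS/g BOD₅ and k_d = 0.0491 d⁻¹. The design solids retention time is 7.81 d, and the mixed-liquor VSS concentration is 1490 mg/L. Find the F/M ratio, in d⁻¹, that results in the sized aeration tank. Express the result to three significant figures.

From the SRT design equation V = Y Q (S₀−S) θ_c / [X (1 + k_d θ_c)] = 0.587 × 1990 × (1750 − 20.3) × 7.81 / [1490 × (1 + 0.0491 × 7.81)] = 1.58×10^7 / 2061 = 7655 m³.
Food-to-microorganism ratio F/M = Q S₀ / (V X) = 1990 × 1750 / (7655 × 1490) = 0.3053 d⁻¹.

F/M ≈ 0.305 d⁻¹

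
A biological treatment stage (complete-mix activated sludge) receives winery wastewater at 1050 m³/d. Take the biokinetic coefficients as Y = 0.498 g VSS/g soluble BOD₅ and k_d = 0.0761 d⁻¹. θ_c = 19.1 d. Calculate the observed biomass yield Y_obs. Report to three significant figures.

The observed yield is Y_obs = Y/(1 + k_d·θ_c) = 0.498 / (1 + 0.0761 × 19.1) = 0.498 / 2.454 = 0.2030 g VSS per g soluble BOD₅ removed.

Y_obs ≈ 0.203 g VSS/g soluble BOD₅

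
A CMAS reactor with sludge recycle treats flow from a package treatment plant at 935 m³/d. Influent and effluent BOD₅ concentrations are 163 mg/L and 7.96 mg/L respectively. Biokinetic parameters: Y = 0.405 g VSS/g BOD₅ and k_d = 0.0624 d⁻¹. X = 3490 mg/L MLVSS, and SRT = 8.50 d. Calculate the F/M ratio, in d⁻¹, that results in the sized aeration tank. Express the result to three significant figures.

F/M ≈ 0.467 d⁻¹

Rearranging the biomass balance for a CMAS with decay, V = Y·Q·ΔS·θ_c / [X·(1+k_d θ_c)] = 0.405 × 935 × (163 − 7.96) × 8.50 / [3490 × (1 + 0.0624 × 8.50)] = 4.99×10^5 / 5341 = 93.43 m³.
F/M = Q·S₀ / (V·X) = 935 × 163 / (93.43 × 3490) = 0.4674 g BOD₅·(g VSS·d)⁻¹.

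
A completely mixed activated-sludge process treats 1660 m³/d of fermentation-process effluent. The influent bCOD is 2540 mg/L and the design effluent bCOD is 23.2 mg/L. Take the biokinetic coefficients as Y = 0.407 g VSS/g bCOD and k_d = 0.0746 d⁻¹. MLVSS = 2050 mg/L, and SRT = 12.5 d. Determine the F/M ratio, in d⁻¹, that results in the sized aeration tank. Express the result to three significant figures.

F/M ≈ 0.383 d⁻¹

Steady-state biomass mass balance: V·X·(1 + k_d·θ_c) = Y·Q·(S₀ − S)·θ_c, so V = 0.407 × 1660 × (2540 − 23.2) × 12.5 / [2050 × (1 + 0.0746 × 12.5)] = 2.13×10^7 / 3962 = 5365 m³.
F/M = Q·S₀ / (V·X) = 1660 × 2540 / (5365 × 2050) = 0.3834 g bCOD·(g VSS·d)⁻¹.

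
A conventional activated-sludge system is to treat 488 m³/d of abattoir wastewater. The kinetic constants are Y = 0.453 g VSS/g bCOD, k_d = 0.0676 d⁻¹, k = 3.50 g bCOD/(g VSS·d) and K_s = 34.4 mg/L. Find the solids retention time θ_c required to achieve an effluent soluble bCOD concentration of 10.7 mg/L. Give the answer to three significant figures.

θ_c ≈ 3.24 d

At the target effluent, Y k S/(K_s+S) = 0.453×3.50×10.7/45.10 = 0.3762 d⁻¹.
1/θ_c = 0.3762 − 0.0676 = 0.3086 d⁻¹, so θ_c = 3.241 d.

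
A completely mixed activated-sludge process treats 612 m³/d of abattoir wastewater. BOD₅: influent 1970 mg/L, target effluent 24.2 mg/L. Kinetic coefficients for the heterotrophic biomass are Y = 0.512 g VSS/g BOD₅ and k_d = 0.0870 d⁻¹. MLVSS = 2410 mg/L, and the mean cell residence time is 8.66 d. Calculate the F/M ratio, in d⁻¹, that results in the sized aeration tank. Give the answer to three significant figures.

F/M ≈ 0.400 d⁻¹

Steady-state biomass mass balance: V·X·(1 + k_d·θ_c) = Y·Q·(S₀ − S)·θ_c, so V = 0.512 × 612 × (1970 − 24.2) × 8.66 / [2410 × (1 + 0.0870 × 8.66)] = 5.28×10^6 / 4226 = 1249 m³.
Food-to-microorganism ratio F/M = Q S₀ / (V X) = 612 × 1970 / (1249 × 2410) = 0.4004 d⁻¹.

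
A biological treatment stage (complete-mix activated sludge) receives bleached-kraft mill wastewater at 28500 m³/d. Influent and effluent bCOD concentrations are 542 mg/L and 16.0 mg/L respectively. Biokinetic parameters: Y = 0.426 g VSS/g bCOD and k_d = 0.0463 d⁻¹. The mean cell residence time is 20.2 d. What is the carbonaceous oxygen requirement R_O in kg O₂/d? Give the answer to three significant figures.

The observed yield is Y_obs = Y/(1 + k_d·θ_c) = 0.426 / (1 + 0.0463 × 20.2) = 0.426 / 1.935 = 0.2201 g VSS per g bCOD removed.
Substrate removed = Q·(S₀ − S) = 28500 m³/d × (542 − 16.0) g/m³ = 1.5×10^7 g/d = 14991 kg/d.
Net sludge production P_X = 0.2201 × 14991 = 3300 kg VSS/d.
R_O = Q·(S₀ − S) − 1.42·P_X = 14991 − 1.42 × 3300 = 10305 kg O₂/d.

R_O ≈ 10300 kg O₂/d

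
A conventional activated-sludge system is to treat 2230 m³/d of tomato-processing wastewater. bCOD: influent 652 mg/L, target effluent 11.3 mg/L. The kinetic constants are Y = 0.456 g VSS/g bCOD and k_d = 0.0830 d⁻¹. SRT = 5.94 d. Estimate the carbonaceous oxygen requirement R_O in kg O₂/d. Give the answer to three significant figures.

R_O ≈ 809 kg O₂/d

Y_obs = Y / (1 + k_d θ_c) = 0.456 / (1 + 0.0830 × 5.94) = 0.456 / 1.493 = 0.3054.
Mass of bCOD removed per day: Q(S₀ − S) = 2230 × 640.7 g/m³ = 1429 kg/d.
P_X = Y_obs·Q·(S₀ − S) = 0.3054 × 1429 = 436.4 kg VSS/d.
R_O = Q·ΔS − 1.42 P_X = 1429 − 619.7 = 809.1 kg O₂/d.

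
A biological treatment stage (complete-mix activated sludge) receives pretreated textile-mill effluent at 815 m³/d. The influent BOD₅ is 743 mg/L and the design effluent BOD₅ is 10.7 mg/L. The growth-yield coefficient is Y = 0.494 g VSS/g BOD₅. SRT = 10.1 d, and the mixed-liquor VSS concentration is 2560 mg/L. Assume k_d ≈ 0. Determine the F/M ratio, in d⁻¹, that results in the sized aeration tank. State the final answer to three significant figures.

With k_d = 0 the design equation reduces to V = Y Q (S₀−S) θ_c / X = 0.494 × 815 × (743 − 10.7) × 10.1 / 2560 = 1163 m³.
F/M = Q·S₀ / (V·X) = 815 × 743 / (1163 × 2560) = 0.2034 g BOD₅·(g VSS·d)⁻¹.

F/M ≈ 0.203 d⁻¹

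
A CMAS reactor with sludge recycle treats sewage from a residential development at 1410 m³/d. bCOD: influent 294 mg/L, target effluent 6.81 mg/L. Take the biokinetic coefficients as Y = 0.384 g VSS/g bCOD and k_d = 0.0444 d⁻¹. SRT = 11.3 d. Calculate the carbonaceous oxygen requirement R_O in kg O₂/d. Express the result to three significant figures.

Observed yield with endogenous decay: Y_obs = Y / (1 + k_d·θ_c) = 0.384 / (1 + 0.0444 × 11.3) = 0.384 / 1.502 = 0.2557 g VSS/g bCOD.
Mass of bCOD removed per day: Q(S₀ − S) = 1410 × 287.2 g/m³ = 404.9 kg/d.
P_X = Y_obs·Q·(S₀ − S) = 0.2557 × 404.9 = 103.5 kg VSS/d.
R_O = Q·(S₀ − S) − 1.42·P_X = 404.9 − 1.42 × 103.5 = 257.9 kg O₂/d.

R_O ≈ 258 kg O₂/d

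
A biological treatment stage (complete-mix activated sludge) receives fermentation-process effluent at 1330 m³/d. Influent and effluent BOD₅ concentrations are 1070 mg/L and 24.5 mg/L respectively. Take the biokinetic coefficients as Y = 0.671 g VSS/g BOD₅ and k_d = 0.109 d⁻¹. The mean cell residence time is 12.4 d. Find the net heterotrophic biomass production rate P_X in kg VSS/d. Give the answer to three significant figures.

P_X ≈ 397 kg VSS/d

Correct the yield for decay: Y_obs = Y/(1 + k_d θ_c) = 0.671 / (1 + 0.109 × 12.4) = 0.671 / 2.352 = 0.2853.
Mass of BOD₅ removed per day: Q(S₀ − S) = 1330 × 1046 g/m³ = 1391 kg/d.
So the net sludge growth is P_X = 0.2853 × 1391 = 396.8 kg VSS/d.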